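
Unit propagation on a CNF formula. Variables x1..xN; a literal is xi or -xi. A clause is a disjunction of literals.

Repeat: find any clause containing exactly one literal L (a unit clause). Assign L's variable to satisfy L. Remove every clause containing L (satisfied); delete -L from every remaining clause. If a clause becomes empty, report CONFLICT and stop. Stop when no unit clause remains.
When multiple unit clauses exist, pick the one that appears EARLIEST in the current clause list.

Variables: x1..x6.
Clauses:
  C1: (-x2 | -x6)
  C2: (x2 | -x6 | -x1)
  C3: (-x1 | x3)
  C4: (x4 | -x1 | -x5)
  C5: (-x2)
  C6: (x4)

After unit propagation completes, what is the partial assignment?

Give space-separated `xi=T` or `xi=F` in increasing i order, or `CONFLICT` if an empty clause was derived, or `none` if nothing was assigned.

unit clause [-2] forces x2=F; simplify:
  drop 2 from [2, -6, -1] -> [-6, -1]
  satisfied 2 clause(s); 4 remain; assigned so far: [2]
unit clause [4] forces x4=T; simplify:
  satisfied 2 clause(s); 2 remain; assigned so far: [2, 4]

Answer: x2=F x4=T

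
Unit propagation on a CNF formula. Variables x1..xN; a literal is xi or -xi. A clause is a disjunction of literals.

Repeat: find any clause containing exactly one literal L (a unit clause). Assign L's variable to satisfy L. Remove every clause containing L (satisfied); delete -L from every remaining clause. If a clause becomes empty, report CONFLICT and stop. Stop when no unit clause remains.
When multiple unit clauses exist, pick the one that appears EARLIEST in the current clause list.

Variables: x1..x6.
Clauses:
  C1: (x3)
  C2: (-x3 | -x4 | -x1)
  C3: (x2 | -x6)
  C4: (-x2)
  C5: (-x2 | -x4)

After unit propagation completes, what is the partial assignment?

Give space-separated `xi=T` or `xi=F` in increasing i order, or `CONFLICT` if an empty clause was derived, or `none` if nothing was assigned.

Answer: x2=F x3=T x6=F

Derivation:
unit clause [3] forces x3=T; simplify:
  drop -3 from [-3, -4, -1] -> [-4, -1]
  satisfied 1 clause(s); 4 remain; assigned so far: [3]
unit clause [-2] forces x2=F; simplify:
  drop 2 from [2, -6] -> [-6]
  satisfied 2 clause(s); 2 remain; assigned so far: [2, 3]
unit clause [-6] forces x6=F; simplify:
  satisfied 1 clause(s); 1 remain; assigned so far: [2, 3, 6]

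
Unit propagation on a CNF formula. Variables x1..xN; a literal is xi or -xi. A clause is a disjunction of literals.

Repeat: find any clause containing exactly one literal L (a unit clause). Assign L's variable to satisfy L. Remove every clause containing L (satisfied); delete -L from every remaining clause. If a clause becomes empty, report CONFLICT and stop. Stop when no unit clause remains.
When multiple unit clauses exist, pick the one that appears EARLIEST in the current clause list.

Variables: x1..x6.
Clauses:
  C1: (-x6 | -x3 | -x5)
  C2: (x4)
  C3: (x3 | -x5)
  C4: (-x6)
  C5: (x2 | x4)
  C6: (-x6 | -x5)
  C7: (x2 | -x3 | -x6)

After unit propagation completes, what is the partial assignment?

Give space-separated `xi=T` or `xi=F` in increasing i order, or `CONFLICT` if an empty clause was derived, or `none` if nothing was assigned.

unit clause [4] forces x4=T; simplify:
  satisfied 2 clause(s); 5 remain; assigned so far: [4]
unit clause [-6] forces x6=F; simplify:
  satisfied 4 clause(s); 1 remain; assigned so far: [4, 6]

Answer: x4=T x6=F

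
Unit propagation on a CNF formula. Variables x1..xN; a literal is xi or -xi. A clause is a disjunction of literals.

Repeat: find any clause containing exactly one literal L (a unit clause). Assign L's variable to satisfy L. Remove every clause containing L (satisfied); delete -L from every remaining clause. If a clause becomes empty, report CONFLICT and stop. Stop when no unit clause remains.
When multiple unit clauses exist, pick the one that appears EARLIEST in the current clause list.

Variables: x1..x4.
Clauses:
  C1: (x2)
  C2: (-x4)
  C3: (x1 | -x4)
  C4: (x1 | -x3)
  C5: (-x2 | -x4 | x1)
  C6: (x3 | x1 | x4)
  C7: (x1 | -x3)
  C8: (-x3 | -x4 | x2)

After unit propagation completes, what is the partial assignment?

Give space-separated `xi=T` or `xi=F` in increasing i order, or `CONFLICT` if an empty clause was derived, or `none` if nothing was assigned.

unit clause [2] forces x2=T; simplify:
  drop -2 from [-2, -4, 1] -> [-4, 1]
  satisfied 2 clause(s); 6 remain; assigned so far: [2]
unit clause [-4] forces x4=F; simplify:
  drop 4 from [3, 1, 4] -> [3, 1]
  satisfied 3 clause(s); 3 remain; assigned so far: [2, 4]

Answer: x2=T x4=F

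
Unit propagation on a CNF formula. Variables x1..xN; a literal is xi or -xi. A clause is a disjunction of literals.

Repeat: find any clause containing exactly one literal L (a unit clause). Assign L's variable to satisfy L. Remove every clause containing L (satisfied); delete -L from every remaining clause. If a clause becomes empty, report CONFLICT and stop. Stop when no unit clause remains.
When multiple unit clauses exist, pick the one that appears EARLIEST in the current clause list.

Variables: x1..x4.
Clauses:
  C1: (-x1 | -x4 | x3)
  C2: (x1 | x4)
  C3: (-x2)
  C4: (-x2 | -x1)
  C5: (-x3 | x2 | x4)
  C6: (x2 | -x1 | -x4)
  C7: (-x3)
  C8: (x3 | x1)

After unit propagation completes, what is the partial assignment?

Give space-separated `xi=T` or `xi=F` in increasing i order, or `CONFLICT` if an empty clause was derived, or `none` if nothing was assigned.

Answer: x1=T x2=F x3=F x4=F

Derivation:
unit clause [-2] forces x2=F; simplify:
  drop 2 from [-3, 2, 4] -> [-3, 4]
  drop 2 from [2, -1, -4] -> [-1, -4]
  satisfied 2 clause(s); 6 remain; assigned so far: [2]
unit clause [-3] forces x3=F; simplify:
  drop 3 from [-1, -4, 3] -> [-1, -4]
  drop 3 from [3, 1] -> [1]
  satisfied 2 clause(s); 4 remain; assigned so far: [2, 3]
unit clause [1] forces x1=T; simplify:
  drop -1 from [-1, -4] -> [-4]
  drop -1 from [-1, -4] -> [-4]
  satisfied 2 clause(s); 2 remain; assigned so far: [1, 2, 3]
unit clause [-4] forces x4=F; simplify:
  satisfied 2 clause(s); 0 remain; assigned so far: [1, 2, 3, 4]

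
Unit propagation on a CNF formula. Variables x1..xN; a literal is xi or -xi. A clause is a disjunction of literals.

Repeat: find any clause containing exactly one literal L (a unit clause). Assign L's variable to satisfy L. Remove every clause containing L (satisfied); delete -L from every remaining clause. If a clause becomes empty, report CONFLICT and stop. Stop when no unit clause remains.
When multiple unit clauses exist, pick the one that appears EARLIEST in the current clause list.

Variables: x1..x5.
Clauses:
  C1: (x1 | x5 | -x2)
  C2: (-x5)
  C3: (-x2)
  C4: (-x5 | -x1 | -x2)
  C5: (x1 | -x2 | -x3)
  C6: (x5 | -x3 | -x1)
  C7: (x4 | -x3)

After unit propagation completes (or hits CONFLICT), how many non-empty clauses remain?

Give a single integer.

unit clause [-5] forces x5=F; simplify:
  drop 5 from [1, 5, -2] -> [1, -2]
  drop 5 from [5, -3, -1] -> [-3, -1]
  satisfied 2 clause(s); 5 remain; assigned so far: [5]
unit clause [-2] forces x2=F; simplify:
  satisfied 3 clause(s); 2 remain; assigned so far: [2, 5]

Answer: 2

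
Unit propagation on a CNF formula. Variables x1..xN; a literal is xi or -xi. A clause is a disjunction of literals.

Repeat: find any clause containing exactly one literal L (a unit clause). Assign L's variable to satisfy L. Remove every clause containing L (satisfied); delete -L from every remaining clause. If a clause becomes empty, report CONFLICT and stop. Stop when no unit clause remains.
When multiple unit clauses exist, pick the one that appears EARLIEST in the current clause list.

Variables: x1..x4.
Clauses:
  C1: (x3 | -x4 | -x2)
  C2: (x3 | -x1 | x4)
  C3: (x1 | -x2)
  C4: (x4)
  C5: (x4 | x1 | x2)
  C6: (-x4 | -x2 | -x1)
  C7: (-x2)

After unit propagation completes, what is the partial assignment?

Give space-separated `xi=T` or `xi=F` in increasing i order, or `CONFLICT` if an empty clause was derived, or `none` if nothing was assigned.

Answer: x2=F x4=T

Derivation:
unit clause [4] forces x4=T; simplify:
  drop -4 from [3, -4, -2] -> [3, -2]
  drop -4 from [-4, -2, -1] -> [-2, -1]
  satisfied 3 clause(s); 4 remain; assigned so far: [4]
unit clause [-2] forces x2=F; simplify:
  satisfied 4 clause(s); 0 remain; assigned so far: [2, 4]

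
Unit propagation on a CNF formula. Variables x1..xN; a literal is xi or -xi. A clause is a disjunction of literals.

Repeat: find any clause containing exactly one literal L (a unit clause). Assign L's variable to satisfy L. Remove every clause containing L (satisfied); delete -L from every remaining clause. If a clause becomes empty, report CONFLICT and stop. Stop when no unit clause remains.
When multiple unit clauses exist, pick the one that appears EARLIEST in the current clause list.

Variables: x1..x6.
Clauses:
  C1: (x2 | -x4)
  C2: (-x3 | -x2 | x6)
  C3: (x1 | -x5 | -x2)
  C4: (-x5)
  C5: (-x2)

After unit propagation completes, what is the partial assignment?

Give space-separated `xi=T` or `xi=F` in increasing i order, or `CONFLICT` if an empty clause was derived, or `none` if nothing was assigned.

unit clause [-5] forces x5=F; simplify:
  satisfied 2 clause(s); 3 remain; assigned so far: [5]
unit clause [-2] forces x2=F; simplify:
  drop 2 from [2, -4] -> [-4]
  satisfied 2 clause(s); 1 remain; assigned so far: [2, 5]
unit clause [-4] forces x4=F; simplify:
  satisfied 1 clause(s); 0 remain; assigned so far: [2, 4, 5]

Answer: x2=F x4=F x5=F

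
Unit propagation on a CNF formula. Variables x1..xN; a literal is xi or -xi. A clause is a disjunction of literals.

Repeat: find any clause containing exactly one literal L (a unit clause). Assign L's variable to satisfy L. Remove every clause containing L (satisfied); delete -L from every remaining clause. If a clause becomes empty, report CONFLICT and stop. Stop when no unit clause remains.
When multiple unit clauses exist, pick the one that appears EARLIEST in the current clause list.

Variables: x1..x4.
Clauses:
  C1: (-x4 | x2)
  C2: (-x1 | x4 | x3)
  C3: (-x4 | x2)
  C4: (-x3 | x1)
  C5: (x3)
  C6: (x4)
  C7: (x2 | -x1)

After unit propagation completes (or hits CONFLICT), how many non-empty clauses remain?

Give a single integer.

Answer: 0

Derivation:
unit clause [3] forces x3=T; simplify:
  drop -3 from [-3, 1] -> [1]
  satisfied 2 clause(s); 5 remain; assigned so far: [3]
unit clause [1] forces x1=T; simplify:
  drop -1 from [2, -1] -> [2]
  satisfied 1 clause(s); 4 remain; assigned so far: [1, 3]
unit clause [4] forces x4=T; simplify:
  drop -4 from [-4, 2] -> [2]
  drop -4 from [-4, 2] -> [2]
  satisfied 1 clause(s); 3 remain; assigned so far: [1, 3, 4]
unit clause [2] forces x2=T; simplify:
  satisfied 3 clause(s); 0 remain; assigned so far: [1, 2, 3, 4]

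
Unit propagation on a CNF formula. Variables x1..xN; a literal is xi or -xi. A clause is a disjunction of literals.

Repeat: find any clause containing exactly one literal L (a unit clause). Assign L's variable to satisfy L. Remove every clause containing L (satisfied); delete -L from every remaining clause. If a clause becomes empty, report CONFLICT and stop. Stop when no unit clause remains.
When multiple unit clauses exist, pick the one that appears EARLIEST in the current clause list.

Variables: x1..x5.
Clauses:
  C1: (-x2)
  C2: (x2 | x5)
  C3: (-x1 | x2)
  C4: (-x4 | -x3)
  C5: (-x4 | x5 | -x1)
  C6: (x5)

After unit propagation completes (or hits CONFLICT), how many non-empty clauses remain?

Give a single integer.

Answer: 1

Derivation:
unit clause [-2] forces x2=F; simplify:
  drop 2 from [2, 5] -> [5]
  drop 2 from [-1, 2] -> [-1]
  satisfied 1 clause(s); 5 remain; assigned so far: [2]
unit clause [5] forces x5=T; simplify:
  satisfied 3 clause(s); 2 remain; assigned so far: [2, 5]
unit clause [-1] forces x1=F; simplify:
  satisfied 1 clause(s); 1 remain; assigned so far: [1, 2, 5]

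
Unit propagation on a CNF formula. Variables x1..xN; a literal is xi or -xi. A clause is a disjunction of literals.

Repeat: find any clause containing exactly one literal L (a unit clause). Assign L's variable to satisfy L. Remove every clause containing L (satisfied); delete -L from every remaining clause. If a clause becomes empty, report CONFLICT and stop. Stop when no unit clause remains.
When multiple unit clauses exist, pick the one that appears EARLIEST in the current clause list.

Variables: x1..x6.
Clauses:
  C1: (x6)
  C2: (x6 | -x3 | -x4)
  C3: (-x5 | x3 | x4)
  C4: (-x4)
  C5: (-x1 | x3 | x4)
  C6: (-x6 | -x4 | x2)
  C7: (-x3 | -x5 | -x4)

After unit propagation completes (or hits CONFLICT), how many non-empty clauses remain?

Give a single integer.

Answer: 2

Derivation:
unit clause [6] forces x6=T; simplify:
  drop -6 from [-6, -4, 2] -> [-4, 2]
  satisfied 2 clause(s); 5 remain; assigned so far: [6]
unit clause [-4] forces x4=F; simplify:
  drop 4 from [-5, 3, 4] -> [-5, 3]
  drop 4 from [-1, 3, 4] -> [-1, 3]
  satisfied 3 clause(s); 2 remain; assigned so far: [4, 6]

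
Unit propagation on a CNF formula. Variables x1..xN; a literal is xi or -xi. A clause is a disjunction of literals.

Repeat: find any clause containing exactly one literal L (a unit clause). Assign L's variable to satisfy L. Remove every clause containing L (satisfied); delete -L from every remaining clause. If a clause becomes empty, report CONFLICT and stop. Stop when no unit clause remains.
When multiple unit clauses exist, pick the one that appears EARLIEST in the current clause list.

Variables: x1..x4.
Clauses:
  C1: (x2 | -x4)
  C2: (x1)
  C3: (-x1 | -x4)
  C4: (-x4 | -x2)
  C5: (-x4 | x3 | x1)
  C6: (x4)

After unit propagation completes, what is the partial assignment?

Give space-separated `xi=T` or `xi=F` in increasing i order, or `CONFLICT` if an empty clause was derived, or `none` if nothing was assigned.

Answer: CONFLICT

Derivation:
unit clause [1] forces x1=T; simplify:
  drop -1 from [-1, -4] -> [-4]
  satisfied 2 clause(s); 4 remain; assigned so far: [1]
unit clause [-4] forces x4=F; simplify:
  drop 4 from [4] -> [] (empty!)
  satisfied 3 clause(s); 1 remain; assigned so far: [1, 4]
CONFLICT (empty clause)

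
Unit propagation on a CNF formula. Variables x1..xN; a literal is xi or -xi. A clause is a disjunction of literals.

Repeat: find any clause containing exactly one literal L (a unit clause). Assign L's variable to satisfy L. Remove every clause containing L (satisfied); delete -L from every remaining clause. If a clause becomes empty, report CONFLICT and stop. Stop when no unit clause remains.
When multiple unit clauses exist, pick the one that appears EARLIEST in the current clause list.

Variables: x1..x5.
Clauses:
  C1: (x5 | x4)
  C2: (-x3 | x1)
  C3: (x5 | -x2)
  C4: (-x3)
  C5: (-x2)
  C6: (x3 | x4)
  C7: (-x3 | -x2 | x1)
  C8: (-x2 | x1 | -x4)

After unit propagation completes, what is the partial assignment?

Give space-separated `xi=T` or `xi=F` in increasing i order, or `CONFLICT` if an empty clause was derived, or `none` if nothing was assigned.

Answer: x2=F x3=F x4=T

Derivation:
unit clause [-3] forces x3=F; simplify:
  drop 3 from [3, 4] -> [4]
  satisfied 3 clause(s); 5 remain; assigned so far: [3]
unit clause [-2] forces x2=F; simplify:
  satisfied 3 clause(s); 2 remain; assigned so far: [2, 3]
unit clause [4] forces x4=T; simplify:
  satisfied 2 clause(s); 0 remain; assigned so far: [2, 3, 4]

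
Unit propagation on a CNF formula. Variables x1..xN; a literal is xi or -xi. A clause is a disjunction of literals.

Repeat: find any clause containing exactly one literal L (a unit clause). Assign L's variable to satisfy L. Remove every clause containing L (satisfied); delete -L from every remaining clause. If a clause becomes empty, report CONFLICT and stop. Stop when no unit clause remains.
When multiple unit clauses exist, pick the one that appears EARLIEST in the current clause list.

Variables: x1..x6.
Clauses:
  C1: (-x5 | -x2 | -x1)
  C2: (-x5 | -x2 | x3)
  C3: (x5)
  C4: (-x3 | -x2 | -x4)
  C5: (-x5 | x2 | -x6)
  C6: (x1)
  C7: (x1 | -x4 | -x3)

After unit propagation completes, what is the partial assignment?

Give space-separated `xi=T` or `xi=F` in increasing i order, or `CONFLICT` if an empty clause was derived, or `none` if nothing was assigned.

Answer: x1=T x2=F x5=T x6=F

Derivation:
unit clause [5] forces x5=T; simplify:
  drop -5 from [-5, -2, -1] -> [-2, -1]
  drop -5 from [-5, -2, 3] -> [-2, 3]
  drop -5 from [-5, 2, -6] -> [2, -6]
  satisfied 1 clause(s); 6 remain; assigned so far: [5]
unit clause [1] forces x1=T; simplify:
  drop -1 from [-2, -1] -> [-2]
  satisfied 2 clause(s); 4 remain; assigned so far: [1, 5]
unit clause [-2] forces x2=F; simplify:
  drop 2 from [2, -6] -> [-6]
  satisfied 3 clause(s); 1 remain; assigned so far: [1, 2, 5]
unit clause [-6] forces x6=F; simplify:
  satisfied 1 clause(s); 0 remain; assigned so far: [1, 2, 5, 6]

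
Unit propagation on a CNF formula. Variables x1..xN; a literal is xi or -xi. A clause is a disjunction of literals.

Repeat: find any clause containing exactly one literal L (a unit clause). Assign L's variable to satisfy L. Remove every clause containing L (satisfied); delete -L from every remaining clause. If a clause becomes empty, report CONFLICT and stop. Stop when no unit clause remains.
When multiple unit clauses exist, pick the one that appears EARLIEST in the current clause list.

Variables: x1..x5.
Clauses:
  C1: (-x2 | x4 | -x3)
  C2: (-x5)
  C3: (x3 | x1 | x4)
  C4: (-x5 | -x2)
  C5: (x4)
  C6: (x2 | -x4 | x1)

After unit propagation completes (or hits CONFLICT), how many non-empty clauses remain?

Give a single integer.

Answer: 1

Derivation:
unit clause [-5] forces x5=F; simplify:
  satisfied 2 clause(s); 4 remain; assigned so far: [5]
unit clause [4] forces x4=T; simplify:
  drop -4 from [2, -4, 1] -> [2, 1]
  satisfied 3 clause(s); 1 remain; assigned so far: [4, 5]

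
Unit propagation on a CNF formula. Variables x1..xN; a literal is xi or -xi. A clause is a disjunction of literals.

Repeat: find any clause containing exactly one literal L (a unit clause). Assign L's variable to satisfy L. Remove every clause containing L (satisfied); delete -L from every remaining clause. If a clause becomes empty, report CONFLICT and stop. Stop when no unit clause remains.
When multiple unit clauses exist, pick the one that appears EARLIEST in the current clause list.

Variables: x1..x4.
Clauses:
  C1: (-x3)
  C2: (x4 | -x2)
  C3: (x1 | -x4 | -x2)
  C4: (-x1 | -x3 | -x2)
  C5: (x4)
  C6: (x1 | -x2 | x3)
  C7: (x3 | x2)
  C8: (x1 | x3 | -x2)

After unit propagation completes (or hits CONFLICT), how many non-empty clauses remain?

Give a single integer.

Answer: 0

Derivation:
unit clause [-3] forces x3=F; simplify:
  drop 3 from [1, -2, 3] -> [1, -2]
  drop 3 from [3, 2] -> [2]
  drop 3 from [1, 3, -2] -> [1, -2]
  satisfied 2 clause(s); 6 remain; assigned so far: [3]
unit clause [4] forces x4=T; simplify:
  drop -4 from [1, -4, -2] -> [1, -2]
  satisfied 2 clause(s); 4 remain; assigned so far: [3, 4]
unit clause [2] forces x2=T; simplify:
  drop -2 from [1, -2] -> [1]
  drop -2 from [1, -2] -> [1]
  drop -2 from [1, -2] -> [1]
  satisfied 1 clause(s); 3 remain; assigned so far: [2, 3, 4]
unit clause [1] forces x1=T; simplify:
  satisfied 3 clause(s); 0 remain; assigned so far: [1, 2, 3, 4]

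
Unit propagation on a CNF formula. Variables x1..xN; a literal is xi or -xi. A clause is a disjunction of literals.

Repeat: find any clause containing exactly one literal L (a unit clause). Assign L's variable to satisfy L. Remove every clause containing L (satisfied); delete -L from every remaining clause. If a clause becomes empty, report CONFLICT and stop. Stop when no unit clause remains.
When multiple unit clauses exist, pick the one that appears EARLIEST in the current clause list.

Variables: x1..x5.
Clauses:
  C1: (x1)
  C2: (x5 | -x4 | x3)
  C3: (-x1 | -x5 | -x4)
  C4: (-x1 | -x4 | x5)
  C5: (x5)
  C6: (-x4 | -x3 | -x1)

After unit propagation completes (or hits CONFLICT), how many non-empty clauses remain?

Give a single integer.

Answer: 0

Derivation:
unit clause [1] forces x1=T; simplify:
  drop -1 from [-1, -5, -4] -> [-5, -4]
  drop -1 from [-1, -4, 5] -> [-4, 5]
  drop -1 from [-4, -3, -1] -> [-4, -3]
  satisfied 1 clause(s); 5 remain; assigned so far: [1]
unit clause [5] forces x5=T; simplify:
  drop -5 from [-5, -4] -> [-4]
  satisfied 3 clause(s); 2 remain; assigned so far: [1, 5]
unit clause [-4] forces x4=F; simplify:
  satisfied 2 clause(s); 0 remain; assigned so far: [1, 4, 5]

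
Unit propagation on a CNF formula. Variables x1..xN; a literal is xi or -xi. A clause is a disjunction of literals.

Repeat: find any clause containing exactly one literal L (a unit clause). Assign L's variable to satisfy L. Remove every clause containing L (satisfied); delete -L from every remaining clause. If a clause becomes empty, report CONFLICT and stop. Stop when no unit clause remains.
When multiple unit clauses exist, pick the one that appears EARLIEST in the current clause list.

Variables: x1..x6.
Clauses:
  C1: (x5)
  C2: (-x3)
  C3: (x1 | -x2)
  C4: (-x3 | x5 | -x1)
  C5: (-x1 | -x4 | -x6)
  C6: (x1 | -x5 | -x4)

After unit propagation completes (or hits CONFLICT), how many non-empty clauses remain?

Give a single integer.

Answer: 3

Derivation:
unit clause [5] forces x5=T; simplify:
  drop -5 from [1, -5, -4] -> [1, -4]
  satisfied 2 clause(s); 4 remain; assigned so far: [5]
unit clause [-3] forces x3=F; simplify:
  satisfied 1 clause(s); 3 remain; assigned so far: [3, 5]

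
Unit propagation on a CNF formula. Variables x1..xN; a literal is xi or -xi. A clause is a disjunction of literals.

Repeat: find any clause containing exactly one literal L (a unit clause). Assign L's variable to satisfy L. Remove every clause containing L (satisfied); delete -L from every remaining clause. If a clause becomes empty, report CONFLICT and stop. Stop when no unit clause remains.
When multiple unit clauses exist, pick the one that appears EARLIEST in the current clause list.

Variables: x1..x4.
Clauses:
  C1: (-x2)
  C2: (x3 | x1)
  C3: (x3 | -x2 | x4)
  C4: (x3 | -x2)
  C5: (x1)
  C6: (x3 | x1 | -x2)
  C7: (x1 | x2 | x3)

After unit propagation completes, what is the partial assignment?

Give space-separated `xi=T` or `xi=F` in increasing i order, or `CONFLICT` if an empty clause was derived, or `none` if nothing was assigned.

Answer: x1=T x2=F

Derivation:
unit clause [-2] forces x2=F; simplify:
  drop 2 from [1, 2, 3] -> [1, 3]
  satisfied 4 clause(s); 3 remain; assigned so far: [2]
unit clause [1] forces x1=T; simplify:
  satisfied 3 clause(s); 0 remain; assigned so far: [1, 2]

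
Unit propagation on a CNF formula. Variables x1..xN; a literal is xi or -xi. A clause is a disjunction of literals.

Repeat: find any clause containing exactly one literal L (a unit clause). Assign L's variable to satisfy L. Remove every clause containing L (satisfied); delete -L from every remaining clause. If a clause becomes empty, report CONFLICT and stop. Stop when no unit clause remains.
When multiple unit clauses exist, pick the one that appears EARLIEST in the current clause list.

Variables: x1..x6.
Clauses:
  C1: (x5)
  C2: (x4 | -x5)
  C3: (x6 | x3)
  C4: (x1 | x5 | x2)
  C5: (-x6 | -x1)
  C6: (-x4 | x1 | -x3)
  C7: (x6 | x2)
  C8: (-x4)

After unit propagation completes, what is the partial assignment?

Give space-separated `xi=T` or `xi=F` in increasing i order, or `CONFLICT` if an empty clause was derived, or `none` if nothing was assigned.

Answer: CONFLICT

Derivation:
unit clause [5] forces x5=T; simplify:
  drop -5 from [4, -5] -> [4]
  satisfied 2 clause(s); 6 remain; assigned so far: [5]
unit clause [4] forces x4=T; simplify:
  drop -4 from [-4, 1, -3] -> [1, -3]
  drop -4 from [-4] -> [] (empty!)
  satisfied 1 clause(s); 5 remain; assigned so far: [4, 5]
CONFLICT (empty clause)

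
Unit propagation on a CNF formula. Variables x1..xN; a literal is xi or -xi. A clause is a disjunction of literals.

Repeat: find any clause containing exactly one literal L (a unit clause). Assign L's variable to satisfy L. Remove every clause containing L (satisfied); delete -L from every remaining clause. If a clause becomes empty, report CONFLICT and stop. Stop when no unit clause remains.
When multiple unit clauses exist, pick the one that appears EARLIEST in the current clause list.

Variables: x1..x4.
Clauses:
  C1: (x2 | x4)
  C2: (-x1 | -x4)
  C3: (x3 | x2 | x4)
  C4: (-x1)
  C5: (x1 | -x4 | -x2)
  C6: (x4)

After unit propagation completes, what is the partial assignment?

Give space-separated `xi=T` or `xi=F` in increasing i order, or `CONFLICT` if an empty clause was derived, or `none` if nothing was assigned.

Answer: x1=F x2=F x4=T

Derivation:
unit clause [-1] forces x1=F; simplify:
  drop 1 from [1, -4, -2] -> [-4, -2]
  satisfied 2 clause(s); 4 remain; assigned so far: [1]
unit clause [4] forces x4=T; simplify:
  drop -4 from [-4, -2] -> [-2]
  satisfied 3 clause(s); 1 remain; assigned so far: [1, 4]
unit clause [-2] forces x2=F; simplify:
  satisfied 1 clause(s); 0 remain; assigned so far: [1, 2, 4]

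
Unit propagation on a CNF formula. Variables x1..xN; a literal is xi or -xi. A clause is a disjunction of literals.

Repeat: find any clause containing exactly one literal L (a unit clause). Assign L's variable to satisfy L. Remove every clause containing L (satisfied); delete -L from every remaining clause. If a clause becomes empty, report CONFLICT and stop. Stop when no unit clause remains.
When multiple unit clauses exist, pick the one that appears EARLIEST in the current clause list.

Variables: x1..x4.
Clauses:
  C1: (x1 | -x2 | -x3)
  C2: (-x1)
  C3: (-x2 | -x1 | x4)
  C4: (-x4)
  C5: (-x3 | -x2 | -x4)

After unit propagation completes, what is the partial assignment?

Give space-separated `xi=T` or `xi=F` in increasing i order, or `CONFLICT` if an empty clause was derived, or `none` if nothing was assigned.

unit clause [-1] forces x1=F; simplify:
  drop 1 from [1, -2, -3] -> [-2, -3]
  satisfied 2 clause(s); 3 remain; assigned so far: [1]
unit clause [-4] forces x4=F; simplify:
  satisfied 2 clause(s); 1 remain; assigned so far: [1, 4]

Answer: x1=F x4=F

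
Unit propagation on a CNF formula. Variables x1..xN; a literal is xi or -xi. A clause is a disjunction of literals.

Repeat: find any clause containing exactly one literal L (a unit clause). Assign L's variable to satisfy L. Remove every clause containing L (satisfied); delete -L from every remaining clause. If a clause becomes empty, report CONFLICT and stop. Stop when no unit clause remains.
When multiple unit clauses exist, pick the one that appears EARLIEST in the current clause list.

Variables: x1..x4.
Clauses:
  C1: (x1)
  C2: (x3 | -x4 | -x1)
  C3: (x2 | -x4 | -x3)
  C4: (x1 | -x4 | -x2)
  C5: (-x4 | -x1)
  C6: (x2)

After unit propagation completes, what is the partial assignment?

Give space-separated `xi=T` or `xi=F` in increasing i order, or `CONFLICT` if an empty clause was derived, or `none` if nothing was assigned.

Answer: x1=T x2=T x4=F

Derivation:
unit clause [1] forces x1=T; simplify:
  drop -1 from [3, -4, -1] -> [3, -4]
  drop -1 from [-4, -1] -> [-4]
  satisfied 2 clause(s); 4 remain; assigned so far: [1]
unit clause [-4] forces x4=F; simplify:
  satisfied 3 clause(s); 1 remain; assigned so far: [1, 4]
unit clause [2] forces x2=T; simplify:
  satisfied 1 clause(s); 0 remain; assigned so far: [1, 2, 4]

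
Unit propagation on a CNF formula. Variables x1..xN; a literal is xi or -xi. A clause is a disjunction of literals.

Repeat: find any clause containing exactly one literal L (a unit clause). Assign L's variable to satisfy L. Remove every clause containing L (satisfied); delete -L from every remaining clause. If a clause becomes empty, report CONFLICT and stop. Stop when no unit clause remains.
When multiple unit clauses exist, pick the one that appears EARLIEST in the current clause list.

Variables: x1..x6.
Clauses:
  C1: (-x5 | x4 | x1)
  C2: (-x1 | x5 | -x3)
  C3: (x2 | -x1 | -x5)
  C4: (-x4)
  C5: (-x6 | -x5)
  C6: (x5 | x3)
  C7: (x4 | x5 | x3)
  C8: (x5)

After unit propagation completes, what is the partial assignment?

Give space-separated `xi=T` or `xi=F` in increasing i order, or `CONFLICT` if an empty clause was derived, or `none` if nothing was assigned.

Answer: x1=T x2=T x4=F x5=T x6=F

Derivation:
unit clause [-4] forces x4=F; simplify:
  drop 4 from [-5, 4, 1] -> [-5, 1]
  drop 4 from [4, 5, 3] -> [5, 3]
  satisfied 1 clause(s); 7 remain; assigned so far: [4]
unit clause [5] forces x5=T; simplify:
  drop -5 from [-5, 1] -> [1]
  drop -5 from [2, -1, -5] -> [2, -1]
  drop -5 from [-6, -5] -> [-6]
  satisfied 4 clause(s); 3 remain; assigned so far: [4, 5]
unit clause [1] forces x1=T; simplify:
  drop -1 from [2, -1] -> [2]
  satisfied 1 clause(s); 2 remain; assigned so far: [1, 4, 5]
unit clause [2] forces x2=T; simplify:
  satisfied 1 clause(s); 1 remain; assigned so far: [1, 2, 4, 5]
unit clause [-6] forces x6=F; simplify:
  satisfied 1 clause(s); 0 remain; assigned so far: [1, 2, 4, 5, 6]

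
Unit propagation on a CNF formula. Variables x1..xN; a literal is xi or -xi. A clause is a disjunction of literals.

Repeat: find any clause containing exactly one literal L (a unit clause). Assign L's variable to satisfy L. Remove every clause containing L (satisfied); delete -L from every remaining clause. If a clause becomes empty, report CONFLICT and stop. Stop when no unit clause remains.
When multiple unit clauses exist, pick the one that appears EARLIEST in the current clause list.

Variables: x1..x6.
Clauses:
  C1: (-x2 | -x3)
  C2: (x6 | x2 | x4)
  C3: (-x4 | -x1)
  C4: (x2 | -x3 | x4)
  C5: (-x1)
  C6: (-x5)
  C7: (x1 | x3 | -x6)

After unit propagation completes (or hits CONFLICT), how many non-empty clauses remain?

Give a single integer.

unit clause [-1] forces x1=F; simplify:
  drop 1 from [1, 3, -6] -> [3, -6]
  satisfied 2 clause(s); 5 remain; assigned so far: [1]
unit clause [-5] forces x5=F; simplify:
  satisfied 1 clause(s); 4 remain; assigned so far: [1, 5]

Answer: 4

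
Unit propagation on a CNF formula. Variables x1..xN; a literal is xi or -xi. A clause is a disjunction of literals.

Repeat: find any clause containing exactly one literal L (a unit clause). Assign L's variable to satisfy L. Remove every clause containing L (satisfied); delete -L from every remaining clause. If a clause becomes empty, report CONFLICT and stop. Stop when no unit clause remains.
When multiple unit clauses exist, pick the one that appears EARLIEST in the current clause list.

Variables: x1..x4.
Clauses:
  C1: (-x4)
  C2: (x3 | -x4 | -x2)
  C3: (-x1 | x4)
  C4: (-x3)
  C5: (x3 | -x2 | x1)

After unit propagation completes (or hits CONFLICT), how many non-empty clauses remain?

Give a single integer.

Answer: 0

Derivation:
unit clause [-4] forces x4=F; simplify:
  drop 4 from [-1, 4] -> [-1]
  satisfied 2 clause(s); 3 remain; assigned so far: [4]
unit clause [-1] forces x1=F; simplify:
  drop 1 from [3, -2, 1] -> [3, -2]
  satisfied 1 clause(s); 2 remain; assigned so far: [1, 4]
unit clause [-3] forces x3=F; simplify:
  drop 3 from [3, -2] -> [-2]
  satisfied 1 clause(s); 1 remain; assigned so far: [1, 3, 4]
unit clause [-2] forces x2=F; simplify:
  satisfied 1 clause(s); 0 remain; assigned so far: [1, 2, 3, 4]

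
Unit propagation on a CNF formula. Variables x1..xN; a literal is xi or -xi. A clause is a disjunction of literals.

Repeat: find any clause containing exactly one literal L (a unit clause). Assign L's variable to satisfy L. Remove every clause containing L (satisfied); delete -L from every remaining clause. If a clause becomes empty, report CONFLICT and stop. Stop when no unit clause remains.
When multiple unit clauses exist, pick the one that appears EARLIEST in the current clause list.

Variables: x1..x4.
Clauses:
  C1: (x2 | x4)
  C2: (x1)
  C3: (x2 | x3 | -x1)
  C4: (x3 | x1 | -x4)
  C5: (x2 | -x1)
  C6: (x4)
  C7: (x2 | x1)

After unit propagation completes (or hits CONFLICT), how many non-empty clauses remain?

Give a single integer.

unit clause [1] forces x1=T; simplify:
  drop -1 from [2, 3, -1] -> [2, 3]
  drop -1 from [2, -1] -> [2]
  satisfied 3 clause(s); 4 remain; assigned so far: [1]
unit clause [2] forces x2=T; simplify:
  satisfied 3 clause(s); 1 remain; assigned so far: [1, 2]
unit clause [4] forces x4=T; simplify:
  satisfied 1 clause(s); 0 remain; assigned so far: [1, 2, 4]

Answer: 0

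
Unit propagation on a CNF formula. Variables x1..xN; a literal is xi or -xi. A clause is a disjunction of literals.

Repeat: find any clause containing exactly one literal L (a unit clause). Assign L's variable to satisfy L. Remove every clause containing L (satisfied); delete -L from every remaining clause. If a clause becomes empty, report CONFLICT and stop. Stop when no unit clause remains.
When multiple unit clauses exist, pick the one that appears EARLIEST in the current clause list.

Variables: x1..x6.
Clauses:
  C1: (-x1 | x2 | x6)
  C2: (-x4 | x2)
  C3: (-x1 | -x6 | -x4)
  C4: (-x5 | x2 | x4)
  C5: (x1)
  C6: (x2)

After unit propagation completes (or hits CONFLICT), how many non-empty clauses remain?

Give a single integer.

Answer: 1

Derivation:
unit clause [1] forces x1=T; simplify:
  drop -1 from [-1, 2, 6] -> [2, 6]
  drop -1 from [-1, -6, -4] -> [-6, -4]
  satisfied 1 clause(s); 5 remain; assigned so far: [1]
unit clause [2] forces x2=T; simplify:
  satisfied 4 clause(s); 1 remain; assigned so far: [1, 2]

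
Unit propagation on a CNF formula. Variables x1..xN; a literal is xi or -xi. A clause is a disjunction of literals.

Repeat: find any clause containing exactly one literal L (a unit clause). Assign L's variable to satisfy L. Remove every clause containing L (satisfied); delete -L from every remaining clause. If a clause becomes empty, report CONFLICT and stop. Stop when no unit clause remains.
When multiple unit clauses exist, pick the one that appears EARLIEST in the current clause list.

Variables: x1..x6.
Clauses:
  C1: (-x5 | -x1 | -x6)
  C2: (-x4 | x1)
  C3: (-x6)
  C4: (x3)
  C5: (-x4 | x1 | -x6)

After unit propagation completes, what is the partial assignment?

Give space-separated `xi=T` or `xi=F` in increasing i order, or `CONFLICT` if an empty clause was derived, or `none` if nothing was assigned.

unit clause [-6] forces x6=F; simplify:
  satisfied 3 clause(s); 2 remain; assigned so far: [6]
unit clause [3] forces x3=T; simplify:
  satisfied 1 clause(s); 1 remain; assigned so far: [3, 6]

Answer: x3=T x6=F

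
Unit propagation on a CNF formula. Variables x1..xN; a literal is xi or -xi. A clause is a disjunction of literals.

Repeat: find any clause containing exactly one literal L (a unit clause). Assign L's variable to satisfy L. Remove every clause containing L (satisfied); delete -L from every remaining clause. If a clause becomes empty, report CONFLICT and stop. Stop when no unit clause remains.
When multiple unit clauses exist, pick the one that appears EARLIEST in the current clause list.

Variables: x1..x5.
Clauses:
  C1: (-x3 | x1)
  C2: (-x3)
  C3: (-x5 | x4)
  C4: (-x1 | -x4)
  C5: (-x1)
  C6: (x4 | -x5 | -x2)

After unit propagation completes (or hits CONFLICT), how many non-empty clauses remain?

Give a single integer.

Answer: 2

Derivation:
unit clause [-3] forces x3=F; simplify:
  satisfied 2 clause(s); 4 remain; assigned so far: [3]
unit clause [-1] forces x1=F; simplify:
  satisfied 2 clause(s); 2 remain; assigned so far: [1, 3]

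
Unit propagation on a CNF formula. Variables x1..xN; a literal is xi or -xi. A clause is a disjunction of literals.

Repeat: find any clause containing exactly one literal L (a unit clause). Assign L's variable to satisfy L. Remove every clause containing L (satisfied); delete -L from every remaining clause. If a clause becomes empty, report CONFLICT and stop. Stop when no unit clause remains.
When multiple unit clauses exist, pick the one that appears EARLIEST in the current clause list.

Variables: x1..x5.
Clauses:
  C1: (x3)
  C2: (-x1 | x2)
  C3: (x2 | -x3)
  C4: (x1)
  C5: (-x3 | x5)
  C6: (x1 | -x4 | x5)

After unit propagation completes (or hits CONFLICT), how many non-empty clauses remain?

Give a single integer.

unit clause [3] forces x3=T; simplify:
  drop -3 from [2, -3] -> [2]
  drop -3 from [-3, 5] -> [5]
  satisfied 1 clause(s); 5 remain; assigned so far: [3]
unit clause [2] forces x2=T; simplify:
  satisfied 2 clause(s); 3 remain; assigned so far: [2, 3]
unit clause [1] forces x1=T; simplify:
  satisfied 2 clause(s); 1 remain; assigned so far: [1, 2, 3]
unit clause [5] forces x5=T; simplify:
  satisfied 1 clause(s); 0 remain; assigned so far: [1, 2, 3, 5]

Answer: 0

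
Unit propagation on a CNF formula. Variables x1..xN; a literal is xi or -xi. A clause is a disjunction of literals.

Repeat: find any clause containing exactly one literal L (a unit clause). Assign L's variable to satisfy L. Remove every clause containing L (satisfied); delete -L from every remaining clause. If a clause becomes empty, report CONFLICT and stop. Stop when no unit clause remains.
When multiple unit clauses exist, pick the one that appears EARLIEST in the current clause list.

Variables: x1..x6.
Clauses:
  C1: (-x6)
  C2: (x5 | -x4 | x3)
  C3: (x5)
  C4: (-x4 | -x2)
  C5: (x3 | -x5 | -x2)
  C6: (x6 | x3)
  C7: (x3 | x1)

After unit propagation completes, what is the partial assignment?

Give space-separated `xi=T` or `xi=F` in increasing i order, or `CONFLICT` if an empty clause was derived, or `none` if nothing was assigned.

Answer: x3=T x5=T x6=F

Derivation:
unit clause [-6] forces x6=F; simplify:
  drop 6 from [6, 3] -> [3]
  satisfied 1 clause(s); 6 remain; assigned so far: [6]
unit clause [5] forces x5=T; simplify:
  drop -5 from [3, -5, -2] -> [3, -2]
  satisfied 2 clause(s); 4 remain; assigned so far: [5, 6]
unit clause [3] forces x3=T; simplify:
  satisfied 3 clause(s); 1 remain; assigned so far: [3, 5, 6]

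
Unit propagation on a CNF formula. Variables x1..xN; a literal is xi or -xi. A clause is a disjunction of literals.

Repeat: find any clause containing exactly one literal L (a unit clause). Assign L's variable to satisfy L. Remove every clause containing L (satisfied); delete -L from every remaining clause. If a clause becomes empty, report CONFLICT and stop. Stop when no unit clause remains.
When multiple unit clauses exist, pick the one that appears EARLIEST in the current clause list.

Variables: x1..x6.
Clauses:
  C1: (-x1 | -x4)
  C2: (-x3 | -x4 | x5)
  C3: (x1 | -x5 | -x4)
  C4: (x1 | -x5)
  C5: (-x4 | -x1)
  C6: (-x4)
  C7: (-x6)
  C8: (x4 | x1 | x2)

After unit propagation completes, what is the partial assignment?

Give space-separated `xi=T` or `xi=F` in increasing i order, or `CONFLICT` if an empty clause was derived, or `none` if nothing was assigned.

unit clause [-4] forces x4=F; simplify:
  drop 4 from [4, 1, 2] -> [1, 2]
  satisfied 5 clause(s); 3 remain; assigned so far: [4]
unit clause [-6] forces x6=F; simplify:
  satisfied 1 clause(s); 2 remain; assigned so far: [4, 6]

Answer: x4=F x6=F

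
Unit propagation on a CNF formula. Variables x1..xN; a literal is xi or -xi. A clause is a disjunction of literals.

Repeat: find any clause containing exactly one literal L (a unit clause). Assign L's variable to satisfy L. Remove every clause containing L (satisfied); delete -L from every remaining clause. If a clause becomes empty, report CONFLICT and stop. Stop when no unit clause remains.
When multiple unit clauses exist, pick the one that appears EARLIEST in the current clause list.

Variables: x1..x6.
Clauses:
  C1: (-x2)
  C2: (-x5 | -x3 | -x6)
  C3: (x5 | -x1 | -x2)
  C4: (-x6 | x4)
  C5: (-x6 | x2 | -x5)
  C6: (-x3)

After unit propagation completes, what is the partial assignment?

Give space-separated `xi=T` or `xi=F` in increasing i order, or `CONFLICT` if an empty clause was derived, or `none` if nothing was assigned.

Answer: x2=F x3=F

Derivation:
unit clause [-2] forces x2=F; simplify:
  drop 2 from [-6, 2, -5] -> [-6, -5]
  satisfied 2 clause(s); 4 remain; assigned so far: [2]
unit clause [-3] forces x3=F; simplify:
  satisfied 2 clause(s); 2 remain; assigned so far: [2, 3]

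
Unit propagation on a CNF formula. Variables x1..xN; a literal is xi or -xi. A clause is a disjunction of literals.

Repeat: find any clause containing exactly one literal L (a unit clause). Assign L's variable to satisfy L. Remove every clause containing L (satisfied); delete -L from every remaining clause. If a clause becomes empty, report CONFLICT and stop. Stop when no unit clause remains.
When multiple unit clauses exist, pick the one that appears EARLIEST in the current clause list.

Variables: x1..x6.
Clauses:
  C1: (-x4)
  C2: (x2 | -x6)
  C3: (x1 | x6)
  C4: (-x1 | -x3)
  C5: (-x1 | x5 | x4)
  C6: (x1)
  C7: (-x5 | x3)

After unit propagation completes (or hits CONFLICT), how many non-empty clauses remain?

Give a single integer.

unit clause [-4] forces x4=F; simplify:
  drop 4 from [-1, 5, 4] -> [-1, 5]
  satisfied 1 clause(s); 6 remain; assigned so far: [4]
unit clause [1] forces x1=T; simplify:
  drop -1 from [-1, -3] -> [-3]
  drop -1 from [-1, 5] -> [5]
  satisfied 2 clause(s); 4 remain; assigned so far: [1, 4]
unit clause [-3] forces x3=F; simplify:
  drop 3 from [-5, 3] -> [-5]
  satisfied 1 clause(s); 3 remain; assigned so far: [1, 3, 4]
unit clause [5] forces x5=T; simplify:
  drop -5 from [-5] -> [] (empty!)
  satisfied 1 clause(s); 2 remain; assigned so far: [1, 3, 4, 5]
CONFLICT (empty clause)

Answer: 1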